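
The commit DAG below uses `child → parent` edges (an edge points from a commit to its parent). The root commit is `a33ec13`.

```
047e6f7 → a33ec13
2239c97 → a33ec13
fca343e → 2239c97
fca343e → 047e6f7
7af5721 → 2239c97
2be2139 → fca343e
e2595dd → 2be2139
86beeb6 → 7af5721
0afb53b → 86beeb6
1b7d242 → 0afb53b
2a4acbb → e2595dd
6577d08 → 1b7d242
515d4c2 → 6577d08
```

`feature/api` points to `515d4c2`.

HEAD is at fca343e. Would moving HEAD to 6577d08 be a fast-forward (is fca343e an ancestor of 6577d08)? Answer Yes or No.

A fast-forward from fca343e to 6577d08 is possible iff fca343e is an ancestor of 6577d08.
Ancestors of 6577d08: {0afb53b, 1b7d242, 2239c97, 6577d08, 7af5721, 86beeb6, a33ec13}.
fca343e is not among them, so fast-forward is not possible.

No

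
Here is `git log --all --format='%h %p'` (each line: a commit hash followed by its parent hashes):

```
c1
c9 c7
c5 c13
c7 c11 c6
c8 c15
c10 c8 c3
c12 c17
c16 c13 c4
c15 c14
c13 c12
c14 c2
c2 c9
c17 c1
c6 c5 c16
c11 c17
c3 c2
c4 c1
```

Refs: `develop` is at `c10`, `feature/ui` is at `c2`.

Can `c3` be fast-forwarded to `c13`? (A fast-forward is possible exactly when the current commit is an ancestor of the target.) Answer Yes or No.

A fast-forward from c3 to c13 is possible iff c3 is an ancestor of c13.
Ancestors of c13: {c1, c12, c13, c17}.
c3 is not among them, so fast-forward is not possible.

No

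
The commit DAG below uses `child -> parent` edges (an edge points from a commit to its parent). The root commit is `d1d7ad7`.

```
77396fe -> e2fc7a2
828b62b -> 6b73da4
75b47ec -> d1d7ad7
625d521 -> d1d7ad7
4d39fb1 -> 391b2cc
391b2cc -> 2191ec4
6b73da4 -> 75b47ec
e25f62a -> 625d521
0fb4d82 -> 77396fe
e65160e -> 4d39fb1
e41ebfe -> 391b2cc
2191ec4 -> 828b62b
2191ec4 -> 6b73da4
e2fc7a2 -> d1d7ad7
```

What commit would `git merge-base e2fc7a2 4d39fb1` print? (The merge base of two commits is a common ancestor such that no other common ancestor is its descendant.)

Ancestors of e2fc7a2: {d1d7ad7, e2fc7a2}.
Ancestors of 4d39fb1: {2191ec4, 391b2cc, 4d39fb1, 6b73da4, 75b47ec, 828b62b, d1d7ad7}.
Common ancestors: {d1d7ad7}.
The only common ancestor is d1d7ad7, so it is the merge base.

d1d7ad7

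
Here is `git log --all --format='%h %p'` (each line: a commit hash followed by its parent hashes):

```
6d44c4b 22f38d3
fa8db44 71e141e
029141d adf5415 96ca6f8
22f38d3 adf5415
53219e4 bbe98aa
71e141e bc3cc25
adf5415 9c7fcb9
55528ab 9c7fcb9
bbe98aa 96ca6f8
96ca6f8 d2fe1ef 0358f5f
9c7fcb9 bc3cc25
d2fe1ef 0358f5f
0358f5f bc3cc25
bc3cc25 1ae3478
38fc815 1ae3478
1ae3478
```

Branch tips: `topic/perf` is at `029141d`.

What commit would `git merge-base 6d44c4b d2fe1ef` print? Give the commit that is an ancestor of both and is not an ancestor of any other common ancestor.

bc3cc25

Ancestors of 6d44c4b: {1ae3478, 22f38d3, 6d44c4b, 9c7fcb9, adf5415, bc3cc25}.
Ancestors of d2fe1ef: {0358f5f, 1ae3478, bc3cc25, d2fe1ef}.
Common ancestors: {1ae3478, bc3cc25}.
Among these, bc3cc25 is not an ancestor of any other common ancestor — it is the merge base.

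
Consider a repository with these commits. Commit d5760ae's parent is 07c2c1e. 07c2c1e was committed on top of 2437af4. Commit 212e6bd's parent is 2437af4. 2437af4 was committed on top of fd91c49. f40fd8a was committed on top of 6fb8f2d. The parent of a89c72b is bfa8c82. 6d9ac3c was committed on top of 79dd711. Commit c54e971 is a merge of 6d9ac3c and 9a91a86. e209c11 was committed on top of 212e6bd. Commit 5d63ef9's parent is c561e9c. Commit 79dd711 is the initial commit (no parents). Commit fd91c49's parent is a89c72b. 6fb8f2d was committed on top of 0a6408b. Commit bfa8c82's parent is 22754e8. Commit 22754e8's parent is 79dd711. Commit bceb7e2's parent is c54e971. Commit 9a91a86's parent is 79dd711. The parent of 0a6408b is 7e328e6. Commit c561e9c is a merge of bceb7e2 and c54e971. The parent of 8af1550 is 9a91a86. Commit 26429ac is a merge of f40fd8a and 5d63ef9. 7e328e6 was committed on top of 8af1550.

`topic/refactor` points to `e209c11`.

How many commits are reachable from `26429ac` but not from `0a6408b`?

Reachable from 26429ac: {0a6408b, 26429ac, 5d63ef9, 6d9ac3c, 6fb8f2d, 79dd711, 7e328e6, 8af1550, 9a91a86, bceb7e2, c54e971, c561e9c, f40fd8a}.
Reachable from 0a6408b: {0a6408b, 79dd711, 7e328e6, 8af1550, 9a91a86}.
In 26429ac's history but not 0a6408b's: {26429ac, 5d63ef9, 6d9ac3c, 6fb8f2d, bceb7e2, c54e971, c561e9c, f40fd8a} — 8 commits.

8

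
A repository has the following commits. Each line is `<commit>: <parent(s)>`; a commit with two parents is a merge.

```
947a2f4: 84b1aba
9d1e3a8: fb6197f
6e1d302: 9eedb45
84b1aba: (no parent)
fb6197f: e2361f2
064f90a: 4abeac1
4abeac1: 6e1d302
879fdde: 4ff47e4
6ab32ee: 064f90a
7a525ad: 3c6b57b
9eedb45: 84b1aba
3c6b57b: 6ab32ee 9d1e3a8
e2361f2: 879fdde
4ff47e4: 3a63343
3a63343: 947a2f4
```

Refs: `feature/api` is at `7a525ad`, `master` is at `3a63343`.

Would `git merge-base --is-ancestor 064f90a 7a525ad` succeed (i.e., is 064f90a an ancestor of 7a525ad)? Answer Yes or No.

Ancestors of 7a525ad (commits reachable by following parents): {064f90a, 3a63343, 3c6b57b, 4abeac1, 4ff47e4, 6ab32ee, 6e1d302, 7a525ad, 84b1aba, 879fdde, 947a2f4, 9d1e3a8, 9eedb45, e2361f2, fb6197f}.
064f90a is in that set, so it is an ancestor of 7a525ad.

Yes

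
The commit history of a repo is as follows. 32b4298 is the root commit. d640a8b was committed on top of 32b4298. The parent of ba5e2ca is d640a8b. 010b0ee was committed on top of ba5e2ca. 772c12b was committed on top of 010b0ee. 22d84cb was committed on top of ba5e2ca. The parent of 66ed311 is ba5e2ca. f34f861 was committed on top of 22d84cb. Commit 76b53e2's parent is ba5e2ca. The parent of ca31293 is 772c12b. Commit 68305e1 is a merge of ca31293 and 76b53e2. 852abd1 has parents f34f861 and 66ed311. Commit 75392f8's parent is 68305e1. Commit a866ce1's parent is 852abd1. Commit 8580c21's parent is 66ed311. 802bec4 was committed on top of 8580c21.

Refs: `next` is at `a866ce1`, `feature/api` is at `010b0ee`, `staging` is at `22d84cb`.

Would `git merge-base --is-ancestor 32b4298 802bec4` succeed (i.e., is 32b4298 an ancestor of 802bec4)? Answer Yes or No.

Yes

Ancestors of 802bec4 (commits reachable by following parents): {32b4298, 66ed311, 802bec4, 8580c21, ba5e2ca, d640a8b}.
32b4298 is in that set, so it is an ancestor of 802bec4.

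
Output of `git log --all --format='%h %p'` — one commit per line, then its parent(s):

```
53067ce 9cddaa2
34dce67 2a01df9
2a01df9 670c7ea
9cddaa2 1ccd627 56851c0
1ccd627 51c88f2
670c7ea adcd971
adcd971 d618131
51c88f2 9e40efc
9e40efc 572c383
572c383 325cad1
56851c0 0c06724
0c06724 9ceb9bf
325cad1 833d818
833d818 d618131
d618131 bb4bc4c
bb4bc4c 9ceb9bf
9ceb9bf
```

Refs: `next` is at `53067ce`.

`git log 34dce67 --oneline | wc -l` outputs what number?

7

Walking parent pointers from 34dce67: reachable set = {2a01df9, 34dce67, 670c7ea, 9ceb9bf, adcd971, bb4bc4c, d618131}.
That is 7 commits.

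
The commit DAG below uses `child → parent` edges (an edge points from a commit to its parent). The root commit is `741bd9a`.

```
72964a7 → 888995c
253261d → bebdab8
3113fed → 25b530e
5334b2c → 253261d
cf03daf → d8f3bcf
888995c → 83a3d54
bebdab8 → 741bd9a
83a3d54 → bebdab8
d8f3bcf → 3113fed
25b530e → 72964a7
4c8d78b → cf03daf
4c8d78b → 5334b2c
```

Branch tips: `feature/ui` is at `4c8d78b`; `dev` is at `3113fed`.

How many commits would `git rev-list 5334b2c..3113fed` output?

Reachable from 3113fed: {25b530e, 3113fed, 72964a7, 741bd9a, 83a3d54, 888995c, bebdab8}.
Reachable from 5334b2c: {253261d, 5334b2c, 741bd9a, bebdab8}.
In 3113fed's history but not 5334b2c's: {25b530e, 3113fed, 72964a7, 83a3d54, 888995c} — 5 commits.

5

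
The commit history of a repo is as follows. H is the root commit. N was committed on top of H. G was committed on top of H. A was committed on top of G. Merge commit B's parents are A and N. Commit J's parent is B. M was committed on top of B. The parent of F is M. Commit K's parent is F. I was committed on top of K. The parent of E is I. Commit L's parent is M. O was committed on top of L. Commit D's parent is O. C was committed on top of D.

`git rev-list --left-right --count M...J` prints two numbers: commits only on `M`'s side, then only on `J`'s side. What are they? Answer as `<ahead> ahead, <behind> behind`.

Reachable from M: {A, B, G, H, M, N}.
Reachable from J: {A, B, G, H, J, N}.
Only in M's history (ahead): {M} — 1.
Only in J's history (behind): {J} — 1.

1 ahead, 1 behind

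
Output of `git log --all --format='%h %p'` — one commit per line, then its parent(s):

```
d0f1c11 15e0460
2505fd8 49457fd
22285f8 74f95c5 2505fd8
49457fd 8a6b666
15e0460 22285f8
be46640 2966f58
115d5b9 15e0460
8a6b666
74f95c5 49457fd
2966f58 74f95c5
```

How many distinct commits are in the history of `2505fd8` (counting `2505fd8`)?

Walking parent pointers from 2505fd8: reachable set = {2505fd8, 49457fd, 8a6b666}.
That is 3 commits.

3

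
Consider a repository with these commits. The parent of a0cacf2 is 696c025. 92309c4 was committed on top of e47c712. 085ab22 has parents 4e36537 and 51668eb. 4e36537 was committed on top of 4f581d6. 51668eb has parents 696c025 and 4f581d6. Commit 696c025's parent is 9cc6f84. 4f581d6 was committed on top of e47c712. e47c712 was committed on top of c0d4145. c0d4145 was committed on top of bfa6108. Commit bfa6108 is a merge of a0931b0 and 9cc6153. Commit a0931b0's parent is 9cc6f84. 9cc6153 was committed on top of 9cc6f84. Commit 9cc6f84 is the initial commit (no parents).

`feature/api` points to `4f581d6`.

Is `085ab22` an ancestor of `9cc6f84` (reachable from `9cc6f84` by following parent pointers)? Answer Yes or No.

Ancestors of 9cc6f84: {9cc6f84}.
085ab22 is not in that set, so it is not an ancestor of 9cc6f84.

No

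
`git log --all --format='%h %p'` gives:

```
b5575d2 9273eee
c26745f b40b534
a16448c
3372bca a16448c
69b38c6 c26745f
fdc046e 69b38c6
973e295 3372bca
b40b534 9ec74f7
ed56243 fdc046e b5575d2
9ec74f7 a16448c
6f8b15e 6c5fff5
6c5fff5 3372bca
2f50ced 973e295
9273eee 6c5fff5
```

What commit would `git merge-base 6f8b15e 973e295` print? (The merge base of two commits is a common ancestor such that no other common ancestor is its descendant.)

3372bca

Ancestors of 6f8b15e: {3372bca, 6c5fff5, 6f8b15e, a16448c}.
Ancestors of 973e295: {3372bca, 973e295, a16448c}.
Common ancestors: {3372bca, a16448c}.
Among these, 3372bca is not an ancestor of any other common ancestor — it is the merge base.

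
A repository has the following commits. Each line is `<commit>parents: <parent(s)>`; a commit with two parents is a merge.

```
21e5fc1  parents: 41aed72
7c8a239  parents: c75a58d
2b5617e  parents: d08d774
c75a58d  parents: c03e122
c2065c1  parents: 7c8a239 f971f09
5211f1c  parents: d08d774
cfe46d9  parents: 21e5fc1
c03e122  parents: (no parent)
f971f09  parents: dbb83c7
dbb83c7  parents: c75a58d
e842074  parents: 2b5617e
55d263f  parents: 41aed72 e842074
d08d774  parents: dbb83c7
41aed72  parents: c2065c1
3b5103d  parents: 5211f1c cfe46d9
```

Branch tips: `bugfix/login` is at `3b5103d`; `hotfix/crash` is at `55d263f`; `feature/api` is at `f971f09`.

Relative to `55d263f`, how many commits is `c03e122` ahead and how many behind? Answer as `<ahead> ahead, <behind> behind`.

Reachable from c03e122: {c03e122}.
Reachable from 55d263f: {2b5617e, 41aed72, 55d263f, 7c8a239, c03e122, c2065c1, c75a58d, d08d774, dbb83c7, e842074, f971f09}.
Only in c03e122's history (ahead): {} — 0.
Only in 55d263f's history (behind): {2b5617e, 41aed72, 55d263f, 7c8a239, c2065c1, c75a58d, d08d774, dbb83c7, e842074, f971f09} — 10.

0 ahead, 10 behind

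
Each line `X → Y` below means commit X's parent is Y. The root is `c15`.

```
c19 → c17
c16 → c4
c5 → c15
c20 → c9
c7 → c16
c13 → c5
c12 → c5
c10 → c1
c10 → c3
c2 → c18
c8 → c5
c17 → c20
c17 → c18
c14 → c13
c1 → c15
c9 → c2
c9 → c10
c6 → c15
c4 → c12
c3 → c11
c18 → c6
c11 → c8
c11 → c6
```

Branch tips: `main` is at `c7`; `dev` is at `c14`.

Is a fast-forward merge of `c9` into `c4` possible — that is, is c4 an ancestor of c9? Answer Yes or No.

No

A fast-forward from c4 to c9 is possible iff c4 is an ancestor of c9.
Ancestors of c9: {c1, c10, c11, c15, c18, c2, c3, c5, c6, c8, c9}.
c4 is not among them, so fast-forward is not possible.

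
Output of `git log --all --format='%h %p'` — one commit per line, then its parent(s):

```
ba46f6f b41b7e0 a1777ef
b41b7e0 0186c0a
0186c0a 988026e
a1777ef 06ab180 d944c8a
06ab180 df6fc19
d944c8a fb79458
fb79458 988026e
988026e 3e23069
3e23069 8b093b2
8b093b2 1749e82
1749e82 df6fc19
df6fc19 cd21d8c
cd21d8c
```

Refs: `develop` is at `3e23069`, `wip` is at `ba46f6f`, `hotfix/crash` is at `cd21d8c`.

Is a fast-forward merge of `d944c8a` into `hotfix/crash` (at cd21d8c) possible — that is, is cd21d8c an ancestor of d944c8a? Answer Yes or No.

A fast-forward from cd21d8c to d944c8a is possible iff cd21d8c is an ancestor of d944c8a.
Ancestors of d944c8a: {1749e82, 3e23069, 8b093b2, 988026e, cd21d8c, d944c8a, df6fc19, fb79458}.
cd21d8c is among them, so fast-forward is possible.

Yes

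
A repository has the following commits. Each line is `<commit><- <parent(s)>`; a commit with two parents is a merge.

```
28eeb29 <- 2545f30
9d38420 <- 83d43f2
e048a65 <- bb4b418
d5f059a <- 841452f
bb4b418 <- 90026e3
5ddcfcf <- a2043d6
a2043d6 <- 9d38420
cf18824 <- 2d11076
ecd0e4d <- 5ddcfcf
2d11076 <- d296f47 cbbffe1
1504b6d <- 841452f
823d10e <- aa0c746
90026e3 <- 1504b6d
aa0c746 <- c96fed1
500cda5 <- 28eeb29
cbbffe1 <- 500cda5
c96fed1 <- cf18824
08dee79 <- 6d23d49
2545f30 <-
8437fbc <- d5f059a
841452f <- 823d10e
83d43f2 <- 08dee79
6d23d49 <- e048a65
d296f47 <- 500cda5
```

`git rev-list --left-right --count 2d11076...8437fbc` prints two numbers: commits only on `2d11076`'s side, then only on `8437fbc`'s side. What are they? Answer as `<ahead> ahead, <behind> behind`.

Reachable from 2d11076: {2545f30, 28eeb29, 2d11076, 500cda5, cbbffe1, d296f47}.
Reachable from 8437fbc: {2545f30, 28eeb29, 2d11076, 500cda5, 823d10e, 841452f, 8437fbc, aa0c746, c96fed1, cbbffe1, cf18824, d296f47, d5f059a}.
Only in 2d11076's history (ahead): {} — 0.
Only in 8437fbc's history (behind): {823d10e, 841452f, 8437fbc, aa0c746, c96fed1, cf18824, d5f059a} — 7.

0 ahead, 7 behind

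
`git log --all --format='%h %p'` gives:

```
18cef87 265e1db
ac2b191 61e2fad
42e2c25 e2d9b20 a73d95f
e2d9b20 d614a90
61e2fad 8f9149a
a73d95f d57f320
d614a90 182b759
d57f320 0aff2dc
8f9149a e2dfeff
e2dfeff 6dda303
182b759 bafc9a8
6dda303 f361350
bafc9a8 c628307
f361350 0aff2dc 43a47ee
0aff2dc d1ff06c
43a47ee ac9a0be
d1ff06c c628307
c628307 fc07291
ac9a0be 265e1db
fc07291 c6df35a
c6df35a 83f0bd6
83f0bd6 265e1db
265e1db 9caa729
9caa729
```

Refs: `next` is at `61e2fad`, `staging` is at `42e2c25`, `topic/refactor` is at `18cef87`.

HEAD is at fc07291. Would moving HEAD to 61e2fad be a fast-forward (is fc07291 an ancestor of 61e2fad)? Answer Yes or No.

Yes

A fast-forward from fc07291 to 61e2fad is possible iff fc07291 is an ancestor of 61e2fad.
Ancestors of 61e2fad: {0aff2dc, 265e1db, 43a47ee, 61e2fad, 6dda303, 83f0bd6, 8f9149a, 9caa729, ac9a0be, c628307, c6df35a, d1ff06c, e2dfeff, f361350, fc07291}.
fc07291 is among them, so fast-forward is possible.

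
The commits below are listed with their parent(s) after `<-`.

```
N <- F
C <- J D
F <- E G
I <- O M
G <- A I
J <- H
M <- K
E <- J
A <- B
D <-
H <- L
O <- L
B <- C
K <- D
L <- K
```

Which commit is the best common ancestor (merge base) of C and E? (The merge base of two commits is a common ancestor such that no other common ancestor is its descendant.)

Ancestors of C: {C, D, H, J, K, L}.
Ancestors of E: {D, E, H, J, K, L}.
Common ancestors: {D, H, J, K, L}.
Among these, J is not an ancestor of any other common ancestor — it is the merge base.

J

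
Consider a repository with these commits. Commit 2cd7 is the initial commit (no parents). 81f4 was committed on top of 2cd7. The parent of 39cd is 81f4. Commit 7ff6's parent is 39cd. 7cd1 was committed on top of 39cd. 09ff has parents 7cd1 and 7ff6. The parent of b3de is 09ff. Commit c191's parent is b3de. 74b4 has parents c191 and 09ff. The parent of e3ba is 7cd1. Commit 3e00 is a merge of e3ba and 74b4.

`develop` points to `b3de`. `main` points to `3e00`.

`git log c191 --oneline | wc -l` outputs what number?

Walking parent pointers from c191: reachable set = {09ff, 2cd7, 39cd, 7cd1, 7ff6, 81f4, b3de, c191}.
That is 8 commits.

8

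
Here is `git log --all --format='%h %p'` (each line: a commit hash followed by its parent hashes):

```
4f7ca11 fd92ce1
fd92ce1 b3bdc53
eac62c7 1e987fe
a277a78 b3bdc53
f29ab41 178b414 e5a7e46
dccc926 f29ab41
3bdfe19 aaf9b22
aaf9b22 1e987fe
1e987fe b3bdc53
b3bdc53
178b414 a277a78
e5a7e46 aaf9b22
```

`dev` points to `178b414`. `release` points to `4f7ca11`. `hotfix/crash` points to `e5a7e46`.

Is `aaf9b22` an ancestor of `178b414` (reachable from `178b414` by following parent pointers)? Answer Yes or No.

Ancestors of 178b414: {178b414, a277a78, b3bdc53}.
aaf9b22 is not in that set, so it is not an ancestor of 178b414.

No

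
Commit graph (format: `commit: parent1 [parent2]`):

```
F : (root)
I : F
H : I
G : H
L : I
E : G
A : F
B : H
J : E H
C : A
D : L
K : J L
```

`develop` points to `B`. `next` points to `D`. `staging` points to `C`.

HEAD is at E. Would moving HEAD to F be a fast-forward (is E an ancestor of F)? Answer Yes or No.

No

A fast-forward from E to F is possible iff E is an ancestor of F.
Ancestors of F: {F}.
E is not among them, so fast-forward is not possible.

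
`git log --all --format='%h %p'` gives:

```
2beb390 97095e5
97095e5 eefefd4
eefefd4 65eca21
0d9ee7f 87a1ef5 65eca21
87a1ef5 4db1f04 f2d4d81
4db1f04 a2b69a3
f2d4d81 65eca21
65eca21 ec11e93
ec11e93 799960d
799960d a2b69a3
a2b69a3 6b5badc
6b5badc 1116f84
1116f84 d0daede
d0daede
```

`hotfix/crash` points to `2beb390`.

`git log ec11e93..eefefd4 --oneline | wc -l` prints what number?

Reachable from eefefd4: {1116f84, 65eca21, 6b5badc, 799960d, a2b69a3, d0daede, ec11e93, eefefd4}.
Reachable from ec11e93: {1116f84, 6b5badc, 799960d, a2b69a3, d0daede, ec11e93}.
In eefefd4's history but not ec11e93's: {65eca21, eefefd4} — 2 commits.

2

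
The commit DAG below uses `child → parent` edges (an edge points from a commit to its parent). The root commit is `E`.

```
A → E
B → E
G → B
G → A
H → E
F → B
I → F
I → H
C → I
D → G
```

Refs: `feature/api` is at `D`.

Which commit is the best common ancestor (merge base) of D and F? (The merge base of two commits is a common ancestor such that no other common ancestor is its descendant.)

B

Ancestors of D: {A, B, D, E, G}.
Ancestors of F: {B, E, F}.
Common ancestors: {B, E}.
Among these, B is not an ancestor of any other common ancestor — it is the merge base.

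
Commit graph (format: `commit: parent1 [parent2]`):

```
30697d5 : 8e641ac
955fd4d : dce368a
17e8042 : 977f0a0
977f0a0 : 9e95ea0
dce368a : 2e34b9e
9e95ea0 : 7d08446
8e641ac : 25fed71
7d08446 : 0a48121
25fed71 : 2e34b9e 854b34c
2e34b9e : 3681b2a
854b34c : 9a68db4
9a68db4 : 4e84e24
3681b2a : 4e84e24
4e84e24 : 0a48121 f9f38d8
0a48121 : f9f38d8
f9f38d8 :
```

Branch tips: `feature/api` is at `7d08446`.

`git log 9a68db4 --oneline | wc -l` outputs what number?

4

Walking parent pointers from 9a68db4: reachable set = {0a48121, 4e84e24, 9a68db4, f9f38d8}.
That is 4 commits.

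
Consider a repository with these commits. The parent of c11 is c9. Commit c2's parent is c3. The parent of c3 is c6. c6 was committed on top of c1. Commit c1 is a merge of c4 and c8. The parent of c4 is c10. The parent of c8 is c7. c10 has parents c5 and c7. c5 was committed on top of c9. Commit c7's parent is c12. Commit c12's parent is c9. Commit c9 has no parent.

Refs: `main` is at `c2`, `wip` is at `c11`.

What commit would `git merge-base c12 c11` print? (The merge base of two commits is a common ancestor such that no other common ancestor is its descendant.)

Ancestors of c12: {c12, c9}.
Ancestors of c11: {c11, c9}.
Common ancestors: {c9}.
The only common ancestor is c9, so it is the merge base.

c9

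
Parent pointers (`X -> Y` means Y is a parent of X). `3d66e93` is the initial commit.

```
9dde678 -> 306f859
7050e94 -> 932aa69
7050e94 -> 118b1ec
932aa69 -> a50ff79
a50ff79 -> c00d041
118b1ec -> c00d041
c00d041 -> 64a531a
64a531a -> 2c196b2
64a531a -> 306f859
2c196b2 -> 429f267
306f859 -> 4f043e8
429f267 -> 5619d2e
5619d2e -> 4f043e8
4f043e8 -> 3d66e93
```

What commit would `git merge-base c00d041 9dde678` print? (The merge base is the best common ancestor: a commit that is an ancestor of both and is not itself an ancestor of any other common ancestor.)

306f859

Ancestors of c00d041: {2c196b2, 306f859, 3d66e93, 429f267, 4f043e8, 5619d2e, 64a531a, c00d041}.
Ancestors of 9dde678: {306f859, 3d66e93, 4f043e8, 9dde678}.
Common ancestors: {306f859, 3d66e93, 4f043e8}.
Among these, 306f859 is not an ancestor of any other common ancestor — it is the merge base.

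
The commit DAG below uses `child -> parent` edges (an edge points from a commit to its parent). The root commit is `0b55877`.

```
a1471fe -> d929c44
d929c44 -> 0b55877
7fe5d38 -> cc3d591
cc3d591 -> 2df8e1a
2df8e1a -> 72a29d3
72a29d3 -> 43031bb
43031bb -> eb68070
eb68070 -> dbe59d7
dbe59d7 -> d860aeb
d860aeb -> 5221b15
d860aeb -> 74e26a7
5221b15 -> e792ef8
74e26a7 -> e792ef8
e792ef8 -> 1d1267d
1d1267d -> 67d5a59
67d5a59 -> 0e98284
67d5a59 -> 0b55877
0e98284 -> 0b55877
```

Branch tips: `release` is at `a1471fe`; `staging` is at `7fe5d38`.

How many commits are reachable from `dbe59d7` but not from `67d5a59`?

6

Reachable from dbe59d7: {0b55877, 0e98284, 1d1267d, 5221b15, 67d5a59, 74e26a7, d860aeb, dbe59d7, e792ef8}.
Reachable from 67d5a59: {0b55877, 0e98284, 67d5a59}.
In dbe59d7's history but not 67d5a59's: {1d1267d, 5221b15, 74e26a7, d860aeb, dbe59d7, e792ef8} — 6 commits.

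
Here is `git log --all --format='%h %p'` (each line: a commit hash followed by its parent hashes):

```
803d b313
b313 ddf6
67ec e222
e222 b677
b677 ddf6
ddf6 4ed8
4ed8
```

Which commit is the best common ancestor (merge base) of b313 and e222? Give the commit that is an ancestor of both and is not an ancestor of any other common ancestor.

Ancestors of b313: {4ed8, b313, ddf6}.
Ancestors of e222: {4ed8, b677, ddf6, e222}.
Common ancestors: {4ed8, ddf6}.
Among these, ddf6 is not an ancestor of any other common ancestor — it is the merge base.

ddf6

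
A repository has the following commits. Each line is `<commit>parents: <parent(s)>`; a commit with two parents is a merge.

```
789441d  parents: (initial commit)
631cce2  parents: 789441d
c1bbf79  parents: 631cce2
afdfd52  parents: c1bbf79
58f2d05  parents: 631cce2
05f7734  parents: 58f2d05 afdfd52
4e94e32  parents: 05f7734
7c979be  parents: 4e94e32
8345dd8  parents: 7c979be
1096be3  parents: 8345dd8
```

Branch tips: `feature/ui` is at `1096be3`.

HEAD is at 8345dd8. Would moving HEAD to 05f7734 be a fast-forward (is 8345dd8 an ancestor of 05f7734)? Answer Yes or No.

A fast-forward from 8345dd8 to 05f7734 is possible iff 8345dd8 is an ancestor of 05f7734.
Ancestors of 05f7734: {05f7734, 58f2d05, 631cce2, 789441d, afdfd52, c1bbf79}.
8345dd8 is not among them, so fast-forward is not possible.

No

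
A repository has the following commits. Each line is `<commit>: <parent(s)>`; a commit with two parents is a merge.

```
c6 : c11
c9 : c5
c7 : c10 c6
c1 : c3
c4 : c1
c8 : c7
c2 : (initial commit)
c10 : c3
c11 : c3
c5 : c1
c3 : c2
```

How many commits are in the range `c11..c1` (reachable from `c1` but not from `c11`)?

1

Reachable from c1: {c1, c2, c3}.
Reachable from c11: {c11, c2, c3}.
In c1's history but not c11's: {c1} — 1 commit.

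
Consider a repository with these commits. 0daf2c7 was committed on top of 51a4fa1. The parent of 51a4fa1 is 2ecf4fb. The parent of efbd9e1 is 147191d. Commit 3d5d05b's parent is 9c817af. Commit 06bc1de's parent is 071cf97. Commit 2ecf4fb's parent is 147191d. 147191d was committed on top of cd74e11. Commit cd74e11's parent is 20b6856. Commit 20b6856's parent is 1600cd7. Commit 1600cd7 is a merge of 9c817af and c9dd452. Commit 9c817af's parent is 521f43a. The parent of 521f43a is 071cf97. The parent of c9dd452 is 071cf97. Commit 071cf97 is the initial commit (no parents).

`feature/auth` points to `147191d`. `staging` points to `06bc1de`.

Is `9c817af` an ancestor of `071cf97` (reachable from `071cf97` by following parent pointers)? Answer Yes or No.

No

Ancestors of 071cf97: {071cf97}.
9c817af is not in that set, so it is not an ancestor of 071cf97.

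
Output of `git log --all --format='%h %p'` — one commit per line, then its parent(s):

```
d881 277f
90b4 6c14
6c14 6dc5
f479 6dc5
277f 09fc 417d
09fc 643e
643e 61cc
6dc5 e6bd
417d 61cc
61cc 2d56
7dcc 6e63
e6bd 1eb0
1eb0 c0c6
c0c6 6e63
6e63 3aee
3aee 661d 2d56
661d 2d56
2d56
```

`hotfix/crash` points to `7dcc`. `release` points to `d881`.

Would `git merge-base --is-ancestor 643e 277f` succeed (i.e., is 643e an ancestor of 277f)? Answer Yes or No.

Ancestors of 277f (commits reachable by following parents): {09fc, 277f, 2d56, 417d, 61cc, 643e}.
643e is in that set, so it is an ancestor of 277f.

Yes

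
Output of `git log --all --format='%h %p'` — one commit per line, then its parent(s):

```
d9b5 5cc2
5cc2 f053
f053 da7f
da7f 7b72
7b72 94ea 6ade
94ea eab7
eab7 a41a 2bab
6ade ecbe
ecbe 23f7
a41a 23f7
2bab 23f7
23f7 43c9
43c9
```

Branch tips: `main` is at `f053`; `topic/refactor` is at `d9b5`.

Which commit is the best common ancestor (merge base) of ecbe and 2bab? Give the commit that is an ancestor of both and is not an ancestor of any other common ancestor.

23f7

Ancestors of ecbe: {23f7, 43c9, ecbe}.
Ancestors of 2bab: {23f7, 2bab, 43c9}.
Common ancestors: {23f7, 43c9}.
Among these, 23f7 is not an ancestor of any other common ancestor — it is the merge base.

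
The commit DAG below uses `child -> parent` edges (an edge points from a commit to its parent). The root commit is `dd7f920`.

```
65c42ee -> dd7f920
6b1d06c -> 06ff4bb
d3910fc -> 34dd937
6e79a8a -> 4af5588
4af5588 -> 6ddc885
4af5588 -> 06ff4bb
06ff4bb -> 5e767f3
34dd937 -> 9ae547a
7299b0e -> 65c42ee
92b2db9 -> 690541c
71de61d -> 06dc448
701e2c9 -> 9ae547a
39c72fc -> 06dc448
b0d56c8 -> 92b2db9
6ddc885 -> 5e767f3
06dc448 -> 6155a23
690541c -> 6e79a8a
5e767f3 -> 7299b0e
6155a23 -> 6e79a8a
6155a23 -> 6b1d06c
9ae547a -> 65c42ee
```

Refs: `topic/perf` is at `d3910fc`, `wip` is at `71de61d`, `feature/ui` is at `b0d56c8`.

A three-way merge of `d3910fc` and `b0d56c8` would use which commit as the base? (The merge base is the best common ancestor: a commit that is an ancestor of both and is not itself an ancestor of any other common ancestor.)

65c42ee

Ancestors of d3910fc: {34dd937, 65c42ee, 9ae547a, d3910fc, dd7f920}.
Ancestors of b0d56c8: {06ff4bb, 4af5588, 5e767f3, 65c42ee, 690541c, 6ddc885, 6e79a8a, 7299b0e, 92b2db9, b0d56c8, dd7f920}.
Common ancestors: {65c42ee, dd7f920}.
Among these, 65c42ee is not an ancestor of any other common ancestor — it is the merge base.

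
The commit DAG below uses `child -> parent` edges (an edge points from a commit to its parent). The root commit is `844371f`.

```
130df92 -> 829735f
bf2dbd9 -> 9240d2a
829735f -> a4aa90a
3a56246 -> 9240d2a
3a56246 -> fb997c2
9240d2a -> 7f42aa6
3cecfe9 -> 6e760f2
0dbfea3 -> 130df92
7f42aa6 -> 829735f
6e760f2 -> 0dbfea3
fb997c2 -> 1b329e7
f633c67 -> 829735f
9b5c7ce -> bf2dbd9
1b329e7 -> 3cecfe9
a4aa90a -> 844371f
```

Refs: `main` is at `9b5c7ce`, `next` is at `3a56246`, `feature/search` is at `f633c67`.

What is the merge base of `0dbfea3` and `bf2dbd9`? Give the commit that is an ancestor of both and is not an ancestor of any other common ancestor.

Ancestors of 0dbfea3: {0dbfea3, 130df92, 829735f, 844371f, a4aa90a}.
Ancestors of bf2dbd9: {7f42aa6, 829735f, 844371f, 9240d2a, a4aa90a, bf2dbd9}.
Common ancestors: {829735f, 844371f, a4aa90a}.
Among these, 829735f is not an ancestor of any other common ancestor — it is the merge base.

829735f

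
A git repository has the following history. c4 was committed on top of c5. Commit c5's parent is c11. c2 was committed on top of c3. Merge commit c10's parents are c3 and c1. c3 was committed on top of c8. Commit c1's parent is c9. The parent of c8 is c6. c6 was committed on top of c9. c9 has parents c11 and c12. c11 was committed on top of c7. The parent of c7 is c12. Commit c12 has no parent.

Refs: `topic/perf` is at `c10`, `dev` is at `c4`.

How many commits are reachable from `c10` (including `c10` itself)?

Walking parent pointers from c10: reachable set = {c1, c10, c11, c12, c3, c6, c7, c8, c9}.
That is 9 commits.

9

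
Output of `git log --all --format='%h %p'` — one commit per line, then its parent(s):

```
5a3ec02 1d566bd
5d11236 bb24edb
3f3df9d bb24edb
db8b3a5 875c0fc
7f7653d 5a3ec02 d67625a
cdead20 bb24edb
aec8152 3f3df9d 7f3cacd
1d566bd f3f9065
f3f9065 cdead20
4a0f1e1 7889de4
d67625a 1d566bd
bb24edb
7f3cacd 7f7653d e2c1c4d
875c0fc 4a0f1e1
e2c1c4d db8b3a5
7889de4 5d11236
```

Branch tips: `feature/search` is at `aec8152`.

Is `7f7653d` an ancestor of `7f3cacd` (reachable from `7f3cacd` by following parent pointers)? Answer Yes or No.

Ancestors of 7f3cacd (commits reachable by following parents): {1d566bd, 4a0f1e1, 5a3ec02, 5d11236, 7889de4, 7f3cacd, 7f7653d, 875c0fc, bb24edb, cdead20, d67625a, db8b3a5, e2c1c4d, f3f9065}.
7f7653d is in that set, so it is an ancestor of 7f3cacd.

Yes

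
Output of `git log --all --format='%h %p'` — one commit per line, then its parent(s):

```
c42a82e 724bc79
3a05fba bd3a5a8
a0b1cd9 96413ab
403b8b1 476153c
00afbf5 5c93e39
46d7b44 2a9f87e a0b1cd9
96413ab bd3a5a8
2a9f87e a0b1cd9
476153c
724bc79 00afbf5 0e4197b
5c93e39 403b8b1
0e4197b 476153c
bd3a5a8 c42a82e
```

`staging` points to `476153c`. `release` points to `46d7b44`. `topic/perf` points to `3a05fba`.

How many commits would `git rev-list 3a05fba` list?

9

Walking parent pointers from 3a05fba: reachable set = {00afbf5, 0e4197b, 3a05fba, 403b8b1, 476153c, 5c93e39, 724bc79, bd3a5a8, c42a82e}.
That is 9 commits.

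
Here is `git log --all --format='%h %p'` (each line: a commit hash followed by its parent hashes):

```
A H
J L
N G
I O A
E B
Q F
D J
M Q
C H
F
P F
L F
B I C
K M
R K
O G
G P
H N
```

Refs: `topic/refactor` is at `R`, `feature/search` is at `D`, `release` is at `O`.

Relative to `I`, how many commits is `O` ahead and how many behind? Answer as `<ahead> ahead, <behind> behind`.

0 ahead, 4 behind

Reachable from O: {F, G, O, P}.
Reachable from I: {A, F, G, H, I, N, O, P}.
Only in O's history (ahead): {} — 0.
Only in I's history (behind): {A, H, I, N} — 4.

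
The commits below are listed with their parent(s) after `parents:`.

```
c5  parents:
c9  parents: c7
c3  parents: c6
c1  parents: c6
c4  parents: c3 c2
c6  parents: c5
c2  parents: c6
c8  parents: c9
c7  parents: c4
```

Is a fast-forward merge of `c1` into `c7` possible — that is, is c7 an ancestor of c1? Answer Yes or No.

A fast-forward from c7 to c1 is possible iff c7 is an ancestor of c1.
Ancestors of c1: {c1, c5, c6}.
c7 is not among them, so fast-forward is not possible.

No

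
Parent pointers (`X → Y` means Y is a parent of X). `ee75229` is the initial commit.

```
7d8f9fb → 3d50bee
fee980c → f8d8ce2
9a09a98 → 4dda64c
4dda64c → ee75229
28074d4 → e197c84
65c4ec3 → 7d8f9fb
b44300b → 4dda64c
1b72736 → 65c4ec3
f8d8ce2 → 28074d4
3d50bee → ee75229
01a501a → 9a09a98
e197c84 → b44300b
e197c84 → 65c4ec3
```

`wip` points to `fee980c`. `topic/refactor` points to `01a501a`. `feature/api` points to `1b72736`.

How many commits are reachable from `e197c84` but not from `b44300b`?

4

Reachable from e197c84: {3d50bee, 4dda64c, 65c4ec3, 7d8f9fb, b44300b, e197c84, ee75229}.
Reachable from b44300b: {4dda64c, b44300b, ee75229}.
In e197c84's history but not b44300b's: {3d50bee, 65c4ec3, 7d8f9fb, e197c84} — 4 commits.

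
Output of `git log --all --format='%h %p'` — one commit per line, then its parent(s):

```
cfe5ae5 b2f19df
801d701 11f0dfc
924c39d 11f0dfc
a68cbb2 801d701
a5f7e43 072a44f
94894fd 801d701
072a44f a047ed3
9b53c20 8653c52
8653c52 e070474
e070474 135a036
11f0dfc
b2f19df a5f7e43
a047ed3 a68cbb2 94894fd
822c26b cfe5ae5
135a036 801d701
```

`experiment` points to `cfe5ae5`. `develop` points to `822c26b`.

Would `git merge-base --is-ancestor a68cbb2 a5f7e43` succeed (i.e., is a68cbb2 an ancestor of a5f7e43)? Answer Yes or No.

Yes

Ancestors of a5f7e43 (commits reachable by following parents): {072a44f, 11f0dfc, 801d701, 94894fd, a047ed3, a5f7e43, a68cbb2}.
a68cbb2 is in that set, so it is an ancestor of a5f7e43.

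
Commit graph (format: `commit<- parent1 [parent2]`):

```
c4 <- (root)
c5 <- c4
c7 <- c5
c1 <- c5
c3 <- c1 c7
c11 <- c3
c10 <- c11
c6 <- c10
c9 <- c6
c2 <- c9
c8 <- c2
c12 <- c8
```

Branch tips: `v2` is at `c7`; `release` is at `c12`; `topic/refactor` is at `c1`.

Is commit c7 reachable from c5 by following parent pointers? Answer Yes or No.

Ancestors of c5: {c4, c5}.
c7 is not in that set, so it is not an ancestor of c5.

No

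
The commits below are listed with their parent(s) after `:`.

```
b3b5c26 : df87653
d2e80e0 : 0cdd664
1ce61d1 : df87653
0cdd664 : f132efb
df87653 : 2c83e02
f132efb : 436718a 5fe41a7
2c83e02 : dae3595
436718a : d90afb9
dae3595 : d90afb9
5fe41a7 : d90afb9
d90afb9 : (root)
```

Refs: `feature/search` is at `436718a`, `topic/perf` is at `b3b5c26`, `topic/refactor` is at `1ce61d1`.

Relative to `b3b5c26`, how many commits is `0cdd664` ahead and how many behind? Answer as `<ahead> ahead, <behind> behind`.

4 ahead, 4 behind

Reachable from 0cdd664: {0cdd664, 436718a, 5fe41a7, d90afb9, f132efb}.
Reachable from b3b5c26: {2c83e02, b3b5c26, d90afb9, dae3595, df87653}.
Only in 0cdd664's history (ahead): {0cdd664, 436718a, 5fe41a7, f132efb} — 4.
Only in b3b5c26's history (behind): {2c83e02, b3b5c26, dae3595, df87653} — 4.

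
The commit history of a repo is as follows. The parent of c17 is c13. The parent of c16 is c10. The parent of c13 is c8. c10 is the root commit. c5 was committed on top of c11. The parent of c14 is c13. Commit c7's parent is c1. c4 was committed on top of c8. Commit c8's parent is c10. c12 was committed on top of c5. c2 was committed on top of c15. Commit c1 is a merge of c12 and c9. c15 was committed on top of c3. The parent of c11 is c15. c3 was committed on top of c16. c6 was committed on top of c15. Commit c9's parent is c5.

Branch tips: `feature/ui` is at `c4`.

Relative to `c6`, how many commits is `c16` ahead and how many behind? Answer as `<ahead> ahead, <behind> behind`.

0 ahead, 3 behind

Reachable from c16: {c10, c16}.
Reachable from c6: {c10, c15, c16, c3, c6}.
Only in c16's history (ahead): {} — 0.
Only in c6's history (behind): {c15, c3, c6} — 3.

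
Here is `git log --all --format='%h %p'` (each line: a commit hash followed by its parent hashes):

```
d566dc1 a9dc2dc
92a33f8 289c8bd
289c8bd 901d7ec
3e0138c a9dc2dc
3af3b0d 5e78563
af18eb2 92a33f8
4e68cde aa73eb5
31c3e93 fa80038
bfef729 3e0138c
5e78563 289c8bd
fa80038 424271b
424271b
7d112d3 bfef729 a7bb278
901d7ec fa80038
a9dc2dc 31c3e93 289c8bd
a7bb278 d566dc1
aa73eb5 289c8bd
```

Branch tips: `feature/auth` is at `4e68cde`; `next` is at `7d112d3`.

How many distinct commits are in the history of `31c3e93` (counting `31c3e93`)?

3

Walking parent pointers from 31c3e93: reachable set = {31c3e93, 424271b, fa80038}.
That is 3 commits.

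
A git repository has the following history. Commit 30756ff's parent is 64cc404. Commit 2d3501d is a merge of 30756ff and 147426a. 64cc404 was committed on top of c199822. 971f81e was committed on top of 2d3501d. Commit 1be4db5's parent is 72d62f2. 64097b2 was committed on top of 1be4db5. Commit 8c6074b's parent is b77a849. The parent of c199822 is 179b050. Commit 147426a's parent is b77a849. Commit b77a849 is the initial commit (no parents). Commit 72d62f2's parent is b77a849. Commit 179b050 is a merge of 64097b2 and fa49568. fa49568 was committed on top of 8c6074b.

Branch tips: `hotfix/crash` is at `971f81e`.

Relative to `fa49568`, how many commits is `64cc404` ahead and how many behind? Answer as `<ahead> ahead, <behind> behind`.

Reachable from 64cc404: {179b050, 1be4db5, 64097b2, 64cc404, 72d62f2, 8c6074b, b77a849, c199822, fa49568}.
Reachable from fa49568: {8c6074b, b77a849, fa49568}.
Only in 64cc404's history (ahead): {179b050, 1be4db5, 64097b2, 64cc404, 72d62f2, c199822} — 6.
Only in fa49568's history (behind): {} — 0.

6 ahead, 0 behind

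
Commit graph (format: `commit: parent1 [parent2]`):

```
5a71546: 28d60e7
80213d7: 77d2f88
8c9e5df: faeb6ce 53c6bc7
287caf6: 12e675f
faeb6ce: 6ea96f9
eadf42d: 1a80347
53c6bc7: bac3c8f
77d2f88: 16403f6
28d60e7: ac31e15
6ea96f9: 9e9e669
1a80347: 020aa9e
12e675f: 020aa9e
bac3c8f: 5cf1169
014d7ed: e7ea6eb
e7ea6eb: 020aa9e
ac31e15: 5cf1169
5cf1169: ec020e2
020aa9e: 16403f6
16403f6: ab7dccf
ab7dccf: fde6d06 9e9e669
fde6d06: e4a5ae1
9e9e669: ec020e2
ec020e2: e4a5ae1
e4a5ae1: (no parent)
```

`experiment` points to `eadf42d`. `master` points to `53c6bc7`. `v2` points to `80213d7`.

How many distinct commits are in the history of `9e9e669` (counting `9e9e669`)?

Walking parent pointers from 9e9e669: reachable set = {9e9e669, e4a5ae1, ec020e2}.
That is 3 commits.

3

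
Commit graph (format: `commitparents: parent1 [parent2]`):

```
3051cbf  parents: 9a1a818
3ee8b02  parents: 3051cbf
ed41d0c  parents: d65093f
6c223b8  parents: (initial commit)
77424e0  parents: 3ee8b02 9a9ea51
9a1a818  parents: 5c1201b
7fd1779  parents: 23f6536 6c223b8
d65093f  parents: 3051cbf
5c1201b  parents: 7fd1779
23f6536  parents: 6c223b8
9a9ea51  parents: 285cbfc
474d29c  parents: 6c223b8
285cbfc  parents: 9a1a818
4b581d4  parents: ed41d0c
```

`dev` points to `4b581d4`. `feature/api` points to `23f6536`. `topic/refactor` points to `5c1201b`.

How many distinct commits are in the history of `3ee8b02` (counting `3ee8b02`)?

7

Walking parent pointers from 3ee8b02: reachable set = {23f6536, 3051cbf, 3ee8b02, 5c1201b, 6c223b8, 7fd1779, 9a1a818}.
That is 7 commits.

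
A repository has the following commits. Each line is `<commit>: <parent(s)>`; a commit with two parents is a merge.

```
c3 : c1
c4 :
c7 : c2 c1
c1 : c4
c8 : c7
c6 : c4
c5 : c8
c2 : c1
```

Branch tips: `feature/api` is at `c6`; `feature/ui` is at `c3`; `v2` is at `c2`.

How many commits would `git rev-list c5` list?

Walking parent pointers from c5: reachable set = {c1, c2, c4, c5, c7, c8}.
That is 6 commits.

6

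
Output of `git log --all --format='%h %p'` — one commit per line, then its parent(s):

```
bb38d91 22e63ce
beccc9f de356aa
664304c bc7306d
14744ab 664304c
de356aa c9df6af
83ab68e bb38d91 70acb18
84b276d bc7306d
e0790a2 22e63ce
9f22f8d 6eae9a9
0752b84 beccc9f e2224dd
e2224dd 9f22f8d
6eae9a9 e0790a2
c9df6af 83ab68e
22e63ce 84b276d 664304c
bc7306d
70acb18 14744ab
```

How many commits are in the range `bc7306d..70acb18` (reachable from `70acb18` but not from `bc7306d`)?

3

Reachable from 70acb18: {14744ab, 664304c, 70acb18, bc7306d}.
Reachable from bc7306d: {bc7306d}.
In 70acb18's history but not bc7306d's: {14744ab, 664304c, 70acb18} — 3 commits.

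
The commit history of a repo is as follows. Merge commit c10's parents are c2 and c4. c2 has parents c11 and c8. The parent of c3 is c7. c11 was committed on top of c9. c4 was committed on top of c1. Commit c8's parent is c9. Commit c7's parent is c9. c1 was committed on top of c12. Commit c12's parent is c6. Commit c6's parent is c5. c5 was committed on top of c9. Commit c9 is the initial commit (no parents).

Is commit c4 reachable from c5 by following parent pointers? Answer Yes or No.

No

Ancestors of c5: {c5, c9}.
c4 is not in that set, so it is not an ancestor of c5.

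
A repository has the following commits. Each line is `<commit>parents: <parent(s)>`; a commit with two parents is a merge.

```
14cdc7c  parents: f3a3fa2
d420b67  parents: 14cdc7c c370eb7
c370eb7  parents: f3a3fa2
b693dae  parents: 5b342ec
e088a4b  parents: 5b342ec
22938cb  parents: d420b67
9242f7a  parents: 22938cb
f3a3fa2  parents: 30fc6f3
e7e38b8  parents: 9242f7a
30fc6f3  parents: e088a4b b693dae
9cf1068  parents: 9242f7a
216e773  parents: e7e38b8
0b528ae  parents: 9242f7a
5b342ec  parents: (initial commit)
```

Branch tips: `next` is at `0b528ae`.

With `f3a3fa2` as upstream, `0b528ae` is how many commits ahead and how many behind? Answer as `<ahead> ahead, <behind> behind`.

6 ahead, 0 behind

Reachable from 0b528ae: {0b528ae, 14cdc7c, 22938cb, 30fc6f3, 5b342ec, 9242f7a, b693dae, c370eb7, d420b67, e088a4b, f3a3fa2}.
Reachable from f3a3fa2: {30fc6f3, 5b342ec, b693dae, e088a4b, f3a3fa2}.
Only in 0b528ae's history (ahead): {0b528ae, 14cdc7c, 22938cb, 9242f7a, c370eb7, d420b67} — 6.
Only in f3a3fa2's history (behind): {} — 0.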